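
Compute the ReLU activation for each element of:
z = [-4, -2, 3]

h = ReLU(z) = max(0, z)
h = [0, 0, 3]

ReLU applied element-wise: max(0,-4)=0, max(0,-2)=0, max(0,3)=3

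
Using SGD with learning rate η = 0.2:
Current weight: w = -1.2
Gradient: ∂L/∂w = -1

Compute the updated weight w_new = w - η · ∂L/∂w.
w_new = -1

w_new = w - η·∂L/∂w = -1.2 - 0.2×(-1) = -1.2 - (-0.2) = -1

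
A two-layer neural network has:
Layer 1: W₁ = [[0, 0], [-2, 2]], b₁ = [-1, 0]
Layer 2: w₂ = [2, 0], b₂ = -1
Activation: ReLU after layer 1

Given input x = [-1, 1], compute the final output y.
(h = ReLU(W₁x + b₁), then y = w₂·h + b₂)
y = -1

Layer 1 pre-activation: z₁ = [-1, 4]
After ReLU: h = [0, 4]
Layer 2 output: y = 2×0 + 0×4 + -1 = -1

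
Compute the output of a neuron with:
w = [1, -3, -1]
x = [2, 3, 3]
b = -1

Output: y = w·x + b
y = -11

y = (1)(2) + (-3)(3) + (-1)(3) + -1 = -11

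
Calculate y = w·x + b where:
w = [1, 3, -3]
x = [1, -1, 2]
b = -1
y = -9

y = (1)(1) + (3)(-1) + (-3)(2) + -1 = -9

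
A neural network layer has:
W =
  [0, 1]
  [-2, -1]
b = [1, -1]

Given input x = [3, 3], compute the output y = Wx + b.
y = [4, -10]

Wx = [0×3 + 1×3, -2×3 + -1×3]
   = [3, -9]
y = Wx + b = [3 + 1, -9 + -1] = [4, -10]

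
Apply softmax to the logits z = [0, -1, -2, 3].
p = [0.0463, 0.017, 0.0063, 0.9304]

exp(z) = [1, 0.3679, 0.1353, 20.09]
Sum = 21.59
p = [0.0463, 0.017, 0.0063, 0.9304]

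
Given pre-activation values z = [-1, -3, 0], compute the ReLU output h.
h = [0, 0, 0]

ReLU applied element-wise: max(0,-1)=0, max(0,-3)=0, max(0,0)=0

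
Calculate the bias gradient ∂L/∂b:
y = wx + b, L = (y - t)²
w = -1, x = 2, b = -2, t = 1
∂L/∂b = -10

y = wx + b = (-1)(2) + -2 = -4
∂L/∂y = 2(y - t) = 2(-4 - 1) = -10
∂y/∂b = 1
∂L/∂b = ∂L/∂y · ∂y/∂b = -10 × 1 = -10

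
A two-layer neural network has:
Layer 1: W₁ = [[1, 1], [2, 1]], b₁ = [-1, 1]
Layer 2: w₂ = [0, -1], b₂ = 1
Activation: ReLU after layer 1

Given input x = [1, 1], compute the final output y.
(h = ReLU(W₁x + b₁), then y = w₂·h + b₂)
y = -3

Layer 1 pre-activation: z₁ = [1, 4]
After ReLU: h = [1, 4]
Layer 2 output: y = 0×1 + -1×4 + 1 = -3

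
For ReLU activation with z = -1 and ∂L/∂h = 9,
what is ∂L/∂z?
∂L/∂z = 0

h = ReLU(-1) = 0
Since z < 0: ∂h/∂z = 0
∂L/∂z = ∂L/∂h · ∂h/∂z = 9 × 0 = 0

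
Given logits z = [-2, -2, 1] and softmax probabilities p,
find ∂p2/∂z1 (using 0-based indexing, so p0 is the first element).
∂p2/∂z1 = -0.04118

p = softmax(z) = [0.04528, 0.04528, 0.9094]
p2 = 0.9094, p1 = 0.04528

∂p2/∂z1 = -p2 × p1 = -0.9094 × 0.04528 = -0.04118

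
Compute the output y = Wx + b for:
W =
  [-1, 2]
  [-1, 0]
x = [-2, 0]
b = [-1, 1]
y = [1, 3]

Wx = [-1×-2 + 2×0, -1×-2 + 0×0]
   = [2, 2]
y = Wx + b = [2 + -1, 2 + 1] = [1, 3]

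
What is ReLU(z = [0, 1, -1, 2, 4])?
h = [0, 1, 0, 2, 4]

ReLU applied element-wise: max(0,0)=0, max(0,1)=1, max(0,-1)=0, max(0,2)=2, max(0,4)=4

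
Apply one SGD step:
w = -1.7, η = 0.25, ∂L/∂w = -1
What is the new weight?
w_new = -1.45

w_new = w - η·∂L/∂w = -1.7 - 0.25×(-1) = -1.7 - (-0.25) = -1.45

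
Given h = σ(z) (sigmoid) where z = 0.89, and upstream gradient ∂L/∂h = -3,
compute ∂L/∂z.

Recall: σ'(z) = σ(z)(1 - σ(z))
∂L/∂z = -0.6191

σ(0.89) = 0.7089
σ'(0.89) = σ(0.89)(1 - σ(0.89)) = 0.7089 × 0.2911 = 0.2064
∂L/∂z = ∂L/∂h · σ'(z) = -3 × 0.2064 = -0.6191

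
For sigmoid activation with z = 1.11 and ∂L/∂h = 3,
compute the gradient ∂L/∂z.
∂L/∂z = 0.5593

σ(1.11) = 0.7521
σ'(1.11) = σ(1.11)(1 - σ(1.11)) = 0.7521 × 0.2479 = 0.1864
∂L/∂z = ∂L/∂h · σ'(z) = 3 × 0.1864 = 0.5593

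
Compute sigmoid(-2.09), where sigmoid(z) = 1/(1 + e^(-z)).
0.1101

sigmoid(-2.09) = 1/(1 + e^(2.09)) = 1/(1 + 8.085) = 0.1101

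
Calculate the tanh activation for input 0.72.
0.6169

tanh(0.72) = (e^(0.72) - e^(-0.72))/(e^(0.72) + e^(-0.72)) = 0.6169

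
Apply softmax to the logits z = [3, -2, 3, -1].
p = [0.4938, 0.0033, 0.4938, 0.009]

exp(z) = [20.09, 0.1353, 20.09, 0.3679]
Sum = 40.67
p = [0.4938, 0.0033, 0.4938, 0.009]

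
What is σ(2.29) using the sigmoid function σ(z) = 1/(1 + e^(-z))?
0.908

sigmoid(2.29) = 1/(1 + e^(-2.29)) = 1/(1 + 0.1013) = 0.908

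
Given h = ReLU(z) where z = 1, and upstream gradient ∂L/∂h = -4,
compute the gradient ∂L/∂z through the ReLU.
∂L/∂z = -4

h = ReLU(1) = 1
Since z > 0: ∂h/∂z = 1
∂L/∂z = ∂L/∂h · ∂h/∂z = -4 × 1 = -4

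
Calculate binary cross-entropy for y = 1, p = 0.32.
L = 1.139

L = -1·log(0.32) - 0·log(0.68) = -log(0.32) = 1.139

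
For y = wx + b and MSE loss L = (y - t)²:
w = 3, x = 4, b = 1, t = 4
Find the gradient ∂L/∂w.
∂L/∂w = 72

y = wx + b = (3)(4) + 1 = 13
∂L/∂y = 2(y - t) = 2(13 - 4) = 18
∂y/∂w = x = 4
∂L/∂w = ∂L/∂y · ∂y/∂w = 18 × 4 = 72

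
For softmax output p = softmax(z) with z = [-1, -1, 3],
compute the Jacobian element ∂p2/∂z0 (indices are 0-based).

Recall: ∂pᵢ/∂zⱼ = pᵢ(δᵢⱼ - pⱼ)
∂p2/∂z0 = -0.01704

p = softmax(z) = [0.01767, 0.01767, 0.9647]
p2 = 0.9647, p0 = 0.01767

∂p2/∂z0 = -p2 × p0 = -0.9647 × 0.01767 = -0.01704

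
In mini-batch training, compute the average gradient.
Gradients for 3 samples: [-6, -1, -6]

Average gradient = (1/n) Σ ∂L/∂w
Average gradient = -4.333

Average = (1/3)(-6 + -1 + -6) = -13/3 = -4.333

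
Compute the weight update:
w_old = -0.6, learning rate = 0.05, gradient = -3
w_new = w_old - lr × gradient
w_new = -0.45

w_new = w - η·∂L/∂w = -0.6 - 0.05×(-3) = -0.6 - (-0.15) = -0.45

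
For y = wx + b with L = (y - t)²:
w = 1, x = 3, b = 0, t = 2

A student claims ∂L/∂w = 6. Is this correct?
Correct

y = (1)(3) + 0 = 3
∂L/∂y = 2(y - t) = 2(3 - 2) = 2
∂y/∂w = x = 3
∂L/∂w = 2 × 3 = 6

Claimed value: 6
Correct: The correct gradient is 6.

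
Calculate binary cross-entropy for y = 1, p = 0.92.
L = 0.08338

L = -1·log(0.92) - 0·log(0.08) = -log(0.92) = 0.08338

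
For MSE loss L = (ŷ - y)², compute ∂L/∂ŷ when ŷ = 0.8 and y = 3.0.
∂L/∂ŷ = -4.4

∂L/∂ŷ = 2(ŷ - y) = 2(0.8 - 3.0) = 2(-2.2) = -4.4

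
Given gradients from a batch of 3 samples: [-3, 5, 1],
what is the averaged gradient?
Average gradient = 1

Average = (1/3)(-3 + 5 + 1) = 3/3 = 1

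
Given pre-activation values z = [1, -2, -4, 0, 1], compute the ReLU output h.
h = [1, 0, 0, 0, 1]

ReLU applied element-wise: max(0,1)=1, max(0,-2)=0, max(0,-4)=0, max(0,0)=0, max(0,1)=1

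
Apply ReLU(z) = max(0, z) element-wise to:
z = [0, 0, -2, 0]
h = [0, 0, 0, 0]

ReLU applied element-wise: max(0,0)=0, max(0,0)=0, max(0,-2)=0, max(0,0)=0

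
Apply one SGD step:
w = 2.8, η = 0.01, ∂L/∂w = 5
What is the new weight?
w_new = 2.75

w_new = w - η·∂L/∂w = 2.8 - 0.01×(5) = 2.8 - (0.05) = 2.75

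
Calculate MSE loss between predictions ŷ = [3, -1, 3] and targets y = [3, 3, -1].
MSE = 10.67

MSE = (1/3)((3-3)² + (-1-3)² + (3--1)²) = (1/3)(0 + 16 + 16) = 10.67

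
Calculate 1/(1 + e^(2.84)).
0.0552

sigmoid(-2.84) = 1/(1 + e^(2.84)) = 1/(1 + 17.12) = 0.0552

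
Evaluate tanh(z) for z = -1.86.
-0.9527

tanh(-1.86) = (e^(-1.86) - e^(1.86))/(e^(-1.86) + e^(1.86)) = -0.9527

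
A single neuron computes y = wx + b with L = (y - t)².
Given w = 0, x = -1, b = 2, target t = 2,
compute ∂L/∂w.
∂L/∂w = 0

y = wx + b = (0)(-1) + 2 = 2
∂L/∂y = 2(y - t) = 2(2 - 2) = 0
∂y/∂w = x = -1
∂L/∂w = ∂L/∂y · ∂y/∂w = 0 × -1 = 0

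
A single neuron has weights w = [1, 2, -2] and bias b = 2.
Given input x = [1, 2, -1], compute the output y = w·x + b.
y = 9

y = (1)(1) + (2)(2) + (-2)(-1) + 2 = 9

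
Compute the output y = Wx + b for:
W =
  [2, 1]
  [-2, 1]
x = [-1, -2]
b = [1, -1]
y = [-3, -1]

Wx = [2×-1 + 1×-2, -2×-1 + 1×-2]
   = [-4, 0]
y = Wx + b = [-4 + 1, 0 + -1] = [-3, -1]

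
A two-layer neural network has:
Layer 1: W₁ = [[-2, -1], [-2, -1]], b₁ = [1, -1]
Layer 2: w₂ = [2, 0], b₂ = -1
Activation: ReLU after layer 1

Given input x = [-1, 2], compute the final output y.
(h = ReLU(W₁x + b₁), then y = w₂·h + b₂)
y = 1

Layer 1 pre-activation: z₁ = [1, -1]
After ReLU: h = [1, 0]
Layer 2 output: y = 2×1 + 0×0 + -1 = 1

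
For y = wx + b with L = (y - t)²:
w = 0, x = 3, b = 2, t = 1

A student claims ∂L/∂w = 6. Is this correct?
Correct

y = (0)(3) + 2 = 2
∂L/∂y = 2(y - t) = 2(2 - 1) = 2
∂y/∂w = x = 3
∂L/∂w = 2 × 3 = 6

Claimed value: 6
Correct: The correct gradient is 6.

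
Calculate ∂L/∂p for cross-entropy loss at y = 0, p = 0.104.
∂L/∂p = 1.116

∂L/∂p = -y/p + (1-y)/(1-p) = 0 + 1/0.896 = 1.116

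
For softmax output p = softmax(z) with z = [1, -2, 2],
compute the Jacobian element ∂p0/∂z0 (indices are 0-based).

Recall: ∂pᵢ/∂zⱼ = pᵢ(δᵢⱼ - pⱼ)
∂p0/∂z0 = 0.195

p = softmax(z) = [0.2654, 0.01321, 0.7214]
p0 = 0.2654

∂p0/∂z0 = p0(1 - p0) = 0.2654 × (1 - 0.2654) = 0.195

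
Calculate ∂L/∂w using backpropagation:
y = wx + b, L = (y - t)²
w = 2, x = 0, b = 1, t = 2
∂L/∂w = 0

y = wx + b = (2)(0) + 1 = 1
∂L/∂y = 2(y - t) = 2(1 - 2) = -2
∂y/∂w = x = 0
∂L/∂w = ∂L/∂y · ∂y/∂w = -2 × 0 = 0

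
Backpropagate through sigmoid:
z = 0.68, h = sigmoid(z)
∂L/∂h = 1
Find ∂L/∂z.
∂L/∂z = 0.2232

σ(0.68) = 0.6637
σ'(0.68) = σ(0.68)(1 - σ(0.68)) = 0.6637 × 0.3363 = 0.2232
∂L/∂z = ∂L/∂h · σ'(z) = 1 × 0.2232 = 0.2232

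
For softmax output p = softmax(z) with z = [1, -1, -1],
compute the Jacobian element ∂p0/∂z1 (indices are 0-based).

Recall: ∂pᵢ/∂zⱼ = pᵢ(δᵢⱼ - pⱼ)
∂p0/∂z1 = -0.08382

p = softmax(z) = [0.787, 0.1065, 0.1065]
p0 = 0.787, p1 = 0.1065

∂p0/∂z1 = -p0 × p1 = -0.787 × 0.1065 = -0.08382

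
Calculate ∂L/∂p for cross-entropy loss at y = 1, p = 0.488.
∂L/∂p = -2.049

∂L/∂p = -y/p + (1-y)/(1-p) = -1/0.488 + 0 = -2.049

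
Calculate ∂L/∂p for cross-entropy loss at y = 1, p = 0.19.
∂L/∂p = -5.263

∂L/∂p = -y/p + (1-y)/(1-p) = -1/0.19 + 0 = -5.263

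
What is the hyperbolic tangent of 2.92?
0.9942

tanh(2.92) = (e^(2.92) - e^(-2.92))/(e^(2.92) + e^(-2.92)) = 0.9942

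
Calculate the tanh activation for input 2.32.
0.9809

tanh(2.32) = (e^(2.32) - e^(-2.32))/(e^(2.32) + e^(-2.32)) = 0.9809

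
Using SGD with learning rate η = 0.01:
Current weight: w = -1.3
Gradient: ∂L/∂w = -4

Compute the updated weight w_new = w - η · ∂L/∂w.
w_new = -1.26

w_new = w - η·∂L/∂w = -1.3 - 0.01×(-4) = -1.3 - (-0.04) = -1.26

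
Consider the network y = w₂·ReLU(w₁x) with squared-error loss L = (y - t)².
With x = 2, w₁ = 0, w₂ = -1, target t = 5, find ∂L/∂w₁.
∂L/∂w₁ = 0

Forward pass:
z = w₁x = 0×2 = 0
h = ReLU(0) = 0
y = w₂h = -1×0 = 0

Backward pass:
∂L/∂y = 2(y - t) = 2(0 - 5) = -10
∂y/∂h = w₂ = -1
∂h/∂z = 0 (ReLU derivative)
∂z/∂w₁ = x = 2

∂L/∂w₁ = -10 × -1 × 0 × 2 = 0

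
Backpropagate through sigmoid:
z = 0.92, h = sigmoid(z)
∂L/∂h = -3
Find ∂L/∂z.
∂L/∂z = -0.6113

σ(0.92) = 0.715
σ'(0.92) = σ(0.92)(1 - σ(0.92)) = 0.715 × 0.285 = 0.2038
∂L/∂z = ∂L/∂h · σ'(z) = -3 × 0.2038 = -0.6113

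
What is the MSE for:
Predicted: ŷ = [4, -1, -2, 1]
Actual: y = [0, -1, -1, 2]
MSE = 4.5

MSE = (1/4)((4-0)² + (-1--1)² + (-2--1)² + (1-2)²) = (1/4)(16 + 0 + 1 + 1) = 4.5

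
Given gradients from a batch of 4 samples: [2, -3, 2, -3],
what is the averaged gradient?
Average gradient = -0.5

Average = (1/4)(2 + -3 + 2 + -3) = -2/4 = -0.5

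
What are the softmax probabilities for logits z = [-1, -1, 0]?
p = [0.2119, 0.2119, 0.5761]

exp(z) = [0.3679, 0.3679, 1]
Sum = 1.736
p = [0.2119, 0.2119, 0.5761]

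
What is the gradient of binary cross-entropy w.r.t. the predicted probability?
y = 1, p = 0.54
∂L/∂p = -1.852

∂L/∂p = -y/p + (1-y)/(1-p) = -1/0.54 + 0 = -1.852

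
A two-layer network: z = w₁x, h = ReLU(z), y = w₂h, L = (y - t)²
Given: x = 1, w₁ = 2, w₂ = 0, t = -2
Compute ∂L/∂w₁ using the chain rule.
∂L/∂w₁ = 0

Forward pass:
z = w₁x = 2×1 = 2
h = ReLU(2) = 2
y = w₂h = 0×2 = 0

Backward pass:
∂L/∂y = 2(y - t) = 2(0 - -2) = 4
∂y/∂h = w₂ = 0
∂h/∂z = 1 (ReLU derivative)
∂z/∂w₁ = x = 1

∂L/∂w₁ = 4 × 0 × 1 × 1 = 0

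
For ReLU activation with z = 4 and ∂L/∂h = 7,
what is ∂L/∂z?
∂L/∂z = 7

h = ReLU(4) = 4
Since z > 0: ∂h/∂z = 1
∂L/∂z = ∂L/∂h · ∂h/∂z = 7 × 1 = 7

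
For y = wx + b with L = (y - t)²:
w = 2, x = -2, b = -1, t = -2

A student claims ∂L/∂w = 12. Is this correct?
Correct

y = (2)(-2) + -1 = -5
∂L/∂y = 2(y - t) = 2(-5 - -2) = -6
∂y/∂w = x = -2
∂L/∂w = -6 × -2 = 12

Claimed value: 12
Correct: The correct gradient is 12.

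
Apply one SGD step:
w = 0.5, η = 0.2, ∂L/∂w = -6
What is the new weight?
w_new = 1.7

w_new = w - η·∂L/∂w = 0.5 - 0.2×(-6) = 0.5 - (-1.2) = 1.7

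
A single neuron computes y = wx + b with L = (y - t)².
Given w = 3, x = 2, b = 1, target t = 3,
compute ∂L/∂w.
∂L/∂w = 16

y = wx + b = (3)(2) + 1 = 7
∂L/∂y = 2(y - t) = 2(7 - 3) = 8
∂y/∂w = x = 2
∂L/∂w = ∂L/∂y · ∂y/∂w = 8 × 2 = 16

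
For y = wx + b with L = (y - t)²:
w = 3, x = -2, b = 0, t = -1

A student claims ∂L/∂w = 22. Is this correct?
Incorrect

y = (3)(-2) + 0 = -6
∂L/∂y = 2(y - t) = 2(-6 - -1) = -10
∂y/∂w = x = -2
∂L/∂w = -10 × -2 = 20

Claimed value: 22
Incorrect: The correct gradient is 20.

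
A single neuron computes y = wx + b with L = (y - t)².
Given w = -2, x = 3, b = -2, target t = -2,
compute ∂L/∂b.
∂L/∂b = -12

y = wx + b = (-2)(3) + -2 = -8
∂L/∂y = 2(y - t) = 2(-8 - -2) = -12
∂y/∂b = 1
∂L/∂b = ∂L/∂y · ∂y/∂b = -12 × 1 = -12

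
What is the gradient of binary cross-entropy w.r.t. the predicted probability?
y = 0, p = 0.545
∂L/∂p = 2.198

∂L/∂p = -y/p + (1-y)/(1-p) = 0 + 1/0.455 = 2.198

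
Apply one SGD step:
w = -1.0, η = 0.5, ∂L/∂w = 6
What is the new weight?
w_new = -4

w_new = w - η·∂L/∂w = -1.0 - 0.5×(6) = -1.0 - (3) = -4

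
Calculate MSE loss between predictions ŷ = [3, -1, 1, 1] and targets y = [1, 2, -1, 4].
MSE = 6.5

MSE = (1/4)((3-1)² + (-1-2)² + (1--1)² + (1-4)²) = (1/4)(4 + 9 + 4 + 9) = 6.5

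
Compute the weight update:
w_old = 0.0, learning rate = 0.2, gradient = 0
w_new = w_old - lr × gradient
w_new = 0

w_new = w - η·∂L/∂w = 0.0 - 0.2×(0) = 0.0 - (0) = 0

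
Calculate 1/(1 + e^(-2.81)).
0.9432

sigmoid(2.81) = 1/(1 + e^(-2.81)) = 1/(1 + 0.0602) = 0.9432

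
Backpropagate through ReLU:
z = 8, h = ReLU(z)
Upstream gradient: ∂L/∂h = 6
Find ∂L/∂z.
∂L/∂z = 6

h = ReLU(8) = 8
Since z > 0: ∂h/∂z = 1
∂L/∂z = ∂L/∂h · ∂h/∂z = 6 × 1 = 6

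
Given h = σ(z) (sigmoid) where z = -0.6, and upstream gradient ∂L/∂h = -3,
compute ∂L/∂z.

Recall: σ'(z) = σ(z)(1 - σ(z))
∂L/∂z = -0.6864

σ(-0.6) = 0.3543
σ'(-0.6) = σ(-0.6)(1 - σ(-0.6)) = 0.3543 × 0.6457 = 0.2288
∂L/∂z = ∂L/∂h · σ'(z) = -3 × 0.2288 = -0.6864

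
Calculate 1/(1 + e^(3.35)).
0.0339

sigmoid(-3.35) = 1/(1 + e^(3.35)) = 1/(1 + 28.5) = 0.0339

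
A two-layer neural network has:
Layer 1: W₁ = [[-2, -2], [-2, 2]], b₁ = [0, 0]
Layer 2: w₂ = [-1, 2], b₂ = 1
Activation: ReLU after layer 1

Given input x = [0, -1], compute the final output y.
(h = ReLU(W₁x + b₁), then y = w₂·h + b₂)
y = -1

Layer 1 pre-activation: z₁ = [2, -2]
After ReLU: h = [2, 0]
Layer 2 output: y = -1×2 + 2×0 + 1 = -1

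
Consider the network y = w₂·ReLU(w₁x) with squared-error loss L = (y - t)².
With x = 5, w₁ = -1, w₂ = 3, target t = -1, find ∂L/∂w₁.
∂L/∂w₁ = 0

Forward pass:
z = w₁x = -1×5 = -5
h = ReLU(-5) = 0
y = w₂h = 3×0 = 0

Backward pass:
∂L/∂y = 2(y - t) = 2(0 - -1) = 2
∂y/∂h = w₂ = 3
∂h/∂z = 0 (ReLU derivative)
∂z/∂w₁ = x = 5

∂L/∂w₁ = 2 × 3 × 0 × 5 = 0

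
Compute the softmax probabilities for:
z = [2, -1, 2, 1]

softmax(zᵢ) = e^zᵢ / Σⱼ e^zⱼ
p = [0.4136, 0.0206, 0.4136, 0.1522]

exp(z) = [7.389, 0.3679, 7.389, 2.718]
Sum = 17.86
p = [0.4136, 0.0206, 0.4136, 0.1522]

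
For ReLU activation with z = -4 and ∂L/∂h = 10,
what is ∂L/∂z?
∂L/∂z = 0

h = ReLU(-4) = 0
Since z < 0: ∂h/∂z = 0
∂L/∂z = ∂L/∂h · ∂h/∂z = 10 × 0 = 0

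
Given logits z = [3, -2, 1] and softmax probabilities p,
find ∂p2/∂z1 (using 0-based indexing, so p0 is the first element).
∂p2/∂z1 = -0.0006991

p = softmax(z) = [0.8756, 0.0059, 0.1185]
p2 = 0.1185, p1 = 0.0059

∂p2/∂z1 = -p2 × p1 = -0.1185 × 0.0059 = -0.0006991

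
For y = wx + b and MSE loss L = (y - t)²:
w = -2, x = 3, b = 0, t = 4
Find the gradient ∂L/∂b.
∂L/∂b = -20

y = wx + b = (-2)(3) + 0 = -6
∂L/∂y = 2(y - t) = 2(-6 - 4) = -20
∂y/∂b = 1
∂L/∂b = ∂L/∂y · ∂y/∂b = -20 × 1 = -20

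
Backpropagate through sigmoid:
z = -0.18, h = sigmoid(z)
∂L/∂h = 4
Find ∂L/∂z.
∂L/∂z = 0.9919

σ(-0.18) = 0.4551
σ'(-0.18) = σ(-0.18)(1 - σ(-0.18)) = 0.4551 × 0.5449 = 0.248
∂L/∂z = ∂L/∂h · σ'(z) = 4 × 0.248 = 0.9919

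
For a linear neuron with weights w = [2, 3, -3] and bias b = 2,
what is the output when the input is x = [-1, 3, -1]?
y = 12

y = (2)(-1) + (3)(3) + (-3)(-1) + 2 = 12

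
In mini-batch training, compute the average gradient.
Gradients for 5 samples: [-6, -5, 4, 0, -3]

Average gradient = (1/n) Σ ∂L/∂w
Average gradient = -2

Average = (1/5)(-6 + -5 + 4 + 0 + -3) = -10/5 = -2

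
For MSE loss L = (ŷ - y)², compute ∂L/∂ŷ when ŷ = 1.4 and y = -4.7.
∂L/∂ŷ = 12.2

∂L/∂ŷ = 2(ŷ - y) = 2(1.4 - -4.7) = 2(6.1) = 12.2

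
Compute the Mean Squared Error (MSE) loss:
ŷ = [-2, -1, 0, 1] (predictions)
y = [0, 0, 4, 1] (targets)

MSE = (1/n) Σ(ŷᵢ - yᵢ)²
MSE = 5.25

MSE = (1/4)((-2-0)² + (-1-0)² + (0-4)² + (1-1)²) = (1/4)(4 + 1 + 16 + 0) = 5.25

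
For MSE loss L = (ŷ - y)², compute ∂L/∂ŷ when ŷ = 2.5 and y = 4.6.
∂L/∂ŷ = -4.2

∂L/∂ŷ = 2(ŷ - y) = 2(2.5 - 4.6) = 2(-2.1) = -4.2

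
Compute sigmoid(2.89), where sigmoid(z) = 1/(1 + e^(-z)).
0.9473

sigmoid(2.89) = 1/(1 + e^(-2.89)) = 1/(1 + 0.05558) = 0.9473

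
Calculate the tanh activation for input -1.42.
-0.8896

tanh(-1.42) = (e^(-1.42) - e^(1.42))/(e^(-1.42) + e^(1.42)) = -0.8896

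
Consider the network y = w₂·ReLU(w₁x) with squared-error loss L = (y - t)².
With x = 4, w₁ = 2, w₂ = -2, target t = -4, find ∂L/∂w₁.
∂L/∂w₁ = 192

Forward pass:
z = w₁x = 2×4 = 8
h = ReLU(8) = 8
y = w₂h = -2×8 = -16

Backward pass:
∂L/∂y = 2(y - t) = 2(-16 - -4) = -24
∂y/∂h = w₂ = -2
∂h/∂z = 1 (ReLU derivative)
∂z/∂w₁ = x = 4

∂L/∂w₁ = -24 × -2 × 1 × 4 = 192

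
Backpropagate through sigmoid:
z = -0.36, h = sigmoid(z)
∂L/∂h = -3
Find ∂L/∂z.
∂L/∂z = -0.7262

σ(-0.36) = 0.411
σ'(-0.36) = σ(-0.36)(1 - σ(-0.36)) = 0.411 × 0.589 = 0.2421
∂L/∂z = ∂L/∂h · σ'(z) = -3 × 0.2421 = -0.7262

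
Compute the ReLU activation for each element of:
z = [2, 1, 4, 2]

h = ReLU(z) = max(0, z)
h = [2, 1, 4, 2]

ReLU applied element-wise: max(0,2)=2, max(0,1)=1, max(0,4)=4, max(0,2)=2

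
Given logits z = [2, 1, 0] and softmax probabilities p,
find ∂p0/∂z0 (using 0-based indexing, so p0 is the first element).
∂p0/∂z0 = 0.2227

p = softmax(z) = [0.6652, 0.2447, 0.09003]
p0 = 0.6652

∂p0/∂z0 = p0(1 - p0) = 0.6652 × (1 - 0.6652) = 0.2227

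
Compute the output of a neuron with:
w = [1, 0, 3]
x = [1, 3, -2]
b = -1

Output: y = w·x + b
y = -6

y = (1)(1) + (0)(3) + (3)(-2) + -1 = -6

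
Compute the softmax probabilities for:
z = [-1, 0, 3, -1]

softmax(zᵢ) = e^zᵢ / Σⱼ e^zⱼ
p = [0.0169, 0.0458, 0.9205, 0.0169]

exp(z) = [0.3679, 1, 20.09, 0.3679]
Sum = 21.82
p = [0.0169, 0.0458, 0.9205, 0.0169]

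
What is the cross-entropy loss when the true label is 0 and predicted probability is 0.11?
L = 0.1165

L = -0·log(0.11) - 1·log(0.89) = -log(0.89) = 0.1165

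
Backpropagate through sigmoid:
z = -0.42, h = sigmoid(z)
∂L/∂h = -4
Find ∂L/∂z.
∂L/∂z = -0.9572

σ(-0.42) = 0.3965
σ'(-0.42) = σ(-0.42)(1 - σ(-0.42)) = 0.3965 × 0.6035 = 0.2393
∂L/∂z = ∂L/∂h · σ'(z) = -4 × 0.2393 = -0.9572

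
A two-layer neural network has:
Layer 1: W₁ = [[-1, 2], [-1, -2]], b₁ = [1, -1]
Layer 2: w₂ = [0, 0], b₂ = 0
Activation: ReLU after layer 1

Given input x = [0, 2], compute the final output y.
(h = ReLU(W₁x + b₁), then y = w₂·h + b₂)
y = 0

Layer 1 pre-activation: z₁ = [5, -5]
After ReLU: h = [5, 0]
Layer 2 output: y = 0×5 + 0×0 + 0 = 0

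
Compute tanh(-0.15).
-0.1489

tanh(-0.15) = (e^(-0.15) - e^(0.15))/(e^(-0.15) + e^(0.15)) = -0.1489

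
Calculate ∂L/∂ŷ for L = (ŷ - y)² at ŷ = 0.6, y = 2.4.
∂L/∂ŷ = -3.6

∂L/∂ŷ = 2(ŷ - y) = 2(0.6 - 2.4) = 2(-1.8) = -3.6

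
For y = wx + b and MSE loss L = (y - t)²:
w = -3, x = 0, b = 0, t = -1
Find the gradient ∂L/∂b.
∂L/∂b = 2

y = wx + b = (-3)(0) + 0 = 0
∂L/∂y = 2(y - t) = 2(0 - -1) = 2
∂y/∂b = 1
∂L/∂b = ∂L/∂y · ∂y/∂b = 2 × 1 = 2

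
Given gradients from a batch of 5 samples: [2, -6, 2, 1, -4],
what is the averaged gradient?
Average gradient = -1

Average = (1/5)(2 + -6 + 2 + 1 + -4) = -5/5 = -1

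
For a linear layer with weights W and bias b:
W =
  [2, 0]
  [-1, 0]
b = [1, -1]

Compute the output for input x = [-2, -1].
y = [-3, 1]

Wx = [2×-2 + 0×-1, -1×-2 + 0×-1]
   = [-4, 2]
y = Wx + b = [-4 + 1, 2 + -1] = [-3, 1]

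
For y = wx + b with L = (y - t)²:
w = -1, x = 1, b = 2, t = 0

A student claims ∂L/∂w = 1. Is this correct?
Incorrect

y = (-1)(1) + 2 = 1
∂L/∂y = 2(y - t) = 2(1 - 0) = 2
∂y/∂w = x = 1
∂L/∂w = 2 × 1 = 2

Claimed value: 1
Incorrect: The correct gradient is 2.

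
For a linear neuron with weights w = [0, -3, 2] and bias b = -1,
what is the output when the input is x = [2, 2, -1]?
y = -9

y = (0)(2) + (-3)(2) + (2)(-1) + -1 = -9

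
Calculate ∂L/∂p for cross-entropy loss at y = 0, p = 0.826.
∂L/∂p = 5.747

∂L/∂p = -y/p + (1-y)/(1-p) = 0 + 1/0.174 = 5.747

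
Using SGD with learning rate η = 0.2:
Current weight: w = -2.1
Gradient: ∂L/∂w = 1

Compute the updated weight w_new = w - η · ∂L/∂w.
w_new = -2.3

w_new = w - η·∂L/∂w = -2.1 - 0.2×(1) = -2.1 - (0.2) = -2.3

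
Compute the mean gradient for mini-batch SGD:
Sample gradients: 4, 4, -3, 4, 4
Average gradient = 2.6

Average = (1/5)(4 + 4 + -3 + 4 + 4) = 13/5 = 2.6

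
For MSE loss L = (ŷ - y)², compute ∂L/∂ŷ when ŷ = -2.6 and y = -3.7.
∂L/∂ŷ = 2.2

∂L/∂ŷ = 2(ŷ - y) = 2(-2.6 - -3.7) = 2(1.1) = 2.2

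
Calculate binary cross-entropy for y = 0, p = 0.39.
L = 0.4943

L = -0·log(0.39) - 1·log(0.61) = -log(0.61) = 0.4943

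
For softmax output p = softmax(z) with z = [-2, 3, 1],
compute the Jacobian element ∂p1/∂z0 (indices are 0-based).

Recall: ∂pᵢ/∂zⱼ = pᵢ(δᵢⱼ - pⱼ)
∂p1/∂z0 = -0.005166

p = softmax(z) = [0.0059, 0.8756, 0.1185]
p1 = 0.8756, p0 = 0.0059

∂p1/∂z0 = -p1 × p0 = -0.8756 × 0.0059 = -0.005166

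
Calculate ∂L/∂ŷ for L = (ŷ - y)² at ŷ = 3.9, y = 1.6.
∂L/∂ŷ = 4.6

∂L/∂ŷ = 2(ŷ - y) = 2(3.9 - 1.6) = 2(2.3) = 4.6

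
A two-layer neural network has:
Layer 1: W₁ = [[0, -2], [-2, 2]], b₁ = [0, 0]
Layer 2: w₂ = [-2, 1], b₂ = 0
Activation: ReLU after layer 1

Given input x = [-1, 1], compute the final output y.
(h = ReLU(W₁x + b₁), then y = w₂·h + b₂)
y = 4

Layer 1 pre-activation: z₁ = [-2, 4]
After ReLU: h = [0, 4]
Layer 2 output: y = -2×0 + 1×4 + 0 = 4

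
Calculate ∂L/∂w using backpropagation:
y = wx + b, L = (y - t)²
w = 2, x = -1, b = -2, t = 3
∂L/∂w = 14

y = wx + b = (2)(-1) + -2 = -4
∂L/∂y = 2(y - t) = 2(-4 - 3) = -14
∂y/∂w = x = -1
∂L/∂w = ∂L/∂y · ∂y/∂w = -14 × -1 = 14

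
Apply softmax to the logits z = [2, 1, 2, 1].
p = [0.3655, 0.1345, 0.3655, 0.1345]

exp(z) = [7.389, 2.718, 7.389, 2.718]
Sum = 20.21
p = [0.3655, 0.1345, 0.3655, 0.1345]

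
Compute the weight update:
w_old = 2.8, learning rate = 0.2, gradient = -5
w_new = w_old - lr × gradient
w_new = 3.8

w_new = w - η·∂L/∂w = 2.8 - 0.2×(-5) = 2.8 - (-1) = 3.8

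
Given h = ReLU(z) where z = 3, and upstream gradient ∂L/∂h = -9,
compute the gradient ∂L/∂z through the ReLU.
∂L/∂z = -9

h = ReLU(3) = 3
Since z > 0: ∂h/∂z = 1
∂L/∂z = ∂L/∂h · ∂h/∂z = -9 × 1 = -9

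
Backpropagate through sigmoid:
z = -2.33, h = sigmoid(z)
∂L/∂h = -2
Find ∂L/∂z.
∂L/∂z = -0.1616

σ(-2.33) = 0.08867
σ'(-2.33) = σ(-2.33)(1 - σ(-2.33)) = 0.08867 × 0.9113 = 0.08081
∂L/∂z = ∂L/∂h · σ'(z) = -2 × 0.08081 = -0.1616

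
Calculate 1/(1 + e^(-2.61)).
0.9315

sigmoid(2.61) = 1/(1 + e^(-2.61)) = 1/(1 + 0.07353) = 0.9315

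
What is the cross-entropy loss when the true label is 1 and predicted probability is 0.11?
L = 2.207

L = -1·log(0.11) - 0·log(0.89) = -log(0.11) = 2.207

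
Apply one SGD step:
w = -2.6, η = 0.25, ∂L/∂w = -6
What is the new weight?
w_new = -1.1

w_new = w - η·∂L/∂w = -2.6 - 0.25×(-6) = -2.6 - (-1.5) = -1.1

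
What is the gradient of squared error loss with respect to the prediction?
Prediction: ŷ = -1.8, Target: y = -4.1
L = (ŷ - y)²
∂L/∂ŷ = 4.6

∂L/∂ŷ = 2(ŷ - y) = 2(-1.8 - -4.1) = 2(2.3) = 4.6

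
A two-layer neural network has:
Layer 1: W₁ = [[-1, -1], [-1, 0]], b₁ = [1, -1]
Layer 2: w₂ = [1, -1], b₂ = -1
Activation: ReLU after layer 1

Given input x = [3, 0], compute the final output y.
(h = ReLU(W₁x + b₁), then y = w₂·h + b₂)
y = -1

Layer 1 pre-activation: z₁ = [-2, -4]
After ReLU: h = [0, 0]
Layer 2 output: y = 1×0 + -1×0 + -1 = -1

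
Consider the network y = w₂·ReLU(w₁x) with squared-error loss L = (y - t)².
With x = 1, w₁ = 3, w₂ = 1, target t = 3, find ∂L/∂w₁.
∂L/∂w₁ = 0

Forward pass:
z = w₁x = 3×1 = 3
h = ReLU(3) = 3
y = w₂h = 1×3 = 3

Backward pass:
∂L/∂y = 2(y - t) = 2(3 - 3) = 0
∂y/∂h = w₂ = 1
∂h/∂z = 1 (ReLU derivative)
∂z/∂w₁ = x = 1

∂L/∂w₁ = 0 × 1 × 1 × 1 = 0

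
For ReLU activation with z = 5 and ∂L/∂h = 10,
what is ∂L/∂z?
∂L/∂z = 10

h = ReLU(5) = 5
Since z > 0: ∂h/∂z = 1
∂L/∂z = ∂L/∂h · ∂h/∂z = 10 × 1 = 10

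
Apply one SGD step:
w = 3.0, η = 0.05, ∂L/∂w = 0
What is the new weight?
w_new = 3

w_new = w - η·∂L/∂w = 3.0 - 0.05×(0) = 3.0 - (0) = 3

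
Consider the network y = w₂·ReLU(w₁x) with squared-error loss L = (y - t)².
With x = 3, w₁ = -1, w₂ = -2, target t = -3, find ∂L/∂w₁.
∂L/∂w₁ = 0

Forward pass:
z = w₁x = -1×3 = -3
h = ReLU(-3) = 0
y = w₂h = -2×0 = 0

Backward pass:
∂L/∂y = 2(y - t) = 2(0 - -3) = 6
∂y/∂h = w₂ = -2
∂h/∂z = 0 (ReLU derivative)
∂z/∂w₁ = x = 3

∂L/∂w₁ = 6 × -2 × 0 × 3 = 0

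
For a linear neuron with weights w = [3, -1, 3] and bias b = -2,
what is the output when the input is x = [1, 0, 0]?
y = 1

y = (3)(1) + (-1)(0) + (3)(0) + -2 = 1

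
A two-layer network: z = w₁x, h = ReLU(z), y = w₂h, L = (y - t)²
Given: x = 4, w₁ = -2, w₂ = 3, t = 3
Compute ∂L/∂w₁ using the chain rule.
∂L/∂w₁ = 0

Forward pass:
z = w₁x = -2×4 = -8
h = ReLU(-8) = 0
y = w₂h = 3×0 = 0

Backward pass:
∂L/∂y = 2(y - t) = 2(0 - 3) = -6
∂y/∂h = w₂ = 3
∂h/∂z = 0 (ReLU derivative)
∂z/∂w₁ = x = 4

∂L/∂w₁ = -6 × 3 × 0 × 4 = 0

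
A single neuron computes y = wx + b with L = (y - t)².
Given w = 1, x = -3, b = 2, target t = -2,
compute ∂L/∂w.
∂L/∂w = -6

y = wx + b = (1)(-3) + 2 = -1
∂L/∂y = 2(y - t) = 2(-1 - -2) = 2
∂y/∂w = x = -3
∂L/∂w = ∂L/∂y · ∂y/∂w = 2 × -3 = -6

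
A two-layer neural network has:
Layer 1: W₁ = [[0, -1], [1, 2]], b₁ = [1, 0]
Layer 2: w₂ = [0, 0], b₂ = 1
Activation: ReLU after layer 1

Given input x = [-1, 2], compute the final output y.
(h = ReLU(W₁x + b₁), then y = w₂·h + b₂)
y = 1

Layer 1 pre-activation: z₁ = [-1, 3]
After ReLU: h = [0, 3]
Layer 2 output: y = 0×0 + 0×3 + 1 = 1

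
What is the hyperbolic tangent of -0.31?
-0.3004

tanh(-0.31) = (e^(-0.31) - e^(0.31))/(e^(-0.31) + e^(0.31)) = -0.3004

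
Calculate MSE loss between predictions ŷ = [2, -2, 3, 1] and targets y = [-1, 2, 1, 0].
MSE = 7.5

MSE = (1/4)((2--1)² + (-2-2)² + (3-1)² + (1-0)²) = (1/4)(9 + 16 + 4 + 1) = 7.5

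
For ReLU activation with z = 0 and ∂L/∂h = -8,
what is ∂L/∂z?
∂L/∂z = 0

h = ReLU(0) = 0
At z = 0: ∂h/∂z = 0 (by convention)
∂L/∂z = ∂L/∂h · ∂h/∂z = -8 × 0 = 0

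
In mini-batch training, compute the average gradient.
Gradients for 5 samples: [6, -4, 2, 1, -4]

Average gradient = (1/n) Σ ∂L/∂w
Average gradient = 0.2

Average = (1/5)(6 + -4 + 2 + 1 + -4) = 1/5 = 0.2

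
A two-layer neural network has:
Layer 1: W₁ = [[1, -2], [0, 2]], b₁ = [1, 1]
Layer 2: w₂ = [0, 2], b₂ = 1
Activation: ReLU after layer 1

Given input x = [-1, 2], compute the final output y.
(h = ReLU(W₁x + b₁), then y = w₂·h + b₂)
y = 11

Layer 1 pre-activation: z₁ = [-4, 5]
After ReLU: h = [0, 5]
Layer 2 output: y = 0×0 + 2×5 + 1 = 11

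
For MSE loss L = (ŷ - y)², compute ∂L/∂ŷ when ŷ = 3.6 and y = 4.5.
∂L/∂ŷ = -1.8

∂L/∂ŷ = 2(ŷ - y) = 2(3.6 - 4.5) = 2(-0.9) = -1.8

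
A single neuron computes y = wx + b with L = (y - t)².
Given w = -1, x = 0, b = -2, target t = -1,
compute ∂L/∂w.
∂L/∂w = 0

y = wx + b = (-1)(0) + -2 = -2
∂L/∂y = 2(y - t) = 2(-2 - -1) = -2
∂y/∂w = x = 0
∂L/∂w = ∂L/∂y · ∂y/∂w = -2 × 0 = 0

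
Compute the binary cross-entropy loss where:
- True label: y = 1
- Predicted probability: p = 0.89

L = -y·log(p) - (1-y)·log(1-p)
L = 0.1165

L = -1·log(0.89) - 0·log(0.11) = -log(0.89) = 0.1165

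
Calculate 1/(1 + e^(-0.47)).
0.6154

sigmoid(0.47) = 1/(1 + e^(-0.47)) = 1/(1 + 0.625) = 0.6154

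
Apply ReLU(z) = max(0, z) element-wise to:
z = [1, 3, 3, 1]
h = [1, 3, 3, 1]

ReLU applied element-wise: max(0,1)=1, max(0,3)=3, max(0,3)=3, max(0,1)=1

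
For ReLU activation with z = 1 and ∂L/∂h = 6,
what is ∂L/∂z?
∂L/∂z = 6

h = ReLU(1) = 1
Since z > 0: ∂h/∂z = 1
∂L/∂z = ∂L/∂h · ∂h/∂z = 6 × 1 = 6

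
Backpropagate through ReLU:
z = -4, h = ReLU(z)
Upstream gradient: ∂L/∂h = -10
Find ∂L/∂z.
∂L/∂z = 0

h = ReLU(-4) = 0
Since z < 0: ∂h/∂z = 0
∂L/∂z = ∂L/∂h · ∂h/∂z = -10 × 0 = 0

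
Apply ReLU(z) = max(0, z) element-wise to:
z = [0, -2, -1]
h = [0, 0, 0]

ReLU applied element-wise: max(0,0)=0, max(0,-2)=0, max(0,-1)=0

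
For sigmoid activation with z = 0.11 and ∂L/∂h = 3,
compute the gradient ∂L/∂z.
∂L/∂z = 0.7477

σ(0.11) = 0.5275
σ'(0.11) = σ(0.11)(1 - σ(0.11)) = 0.5275 × 0.4725 = 0.2492
∂L/∂z = ∂L/∂h · σ'(z) = 3 × 0.2492 = 0.7477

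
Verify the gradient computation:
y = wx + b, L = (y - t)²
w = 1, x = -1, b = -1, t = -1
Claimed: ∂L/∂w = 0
Incorrect

y = (1)(-1) + -1 = -2
∂L/∂y = 2(y - t) = 2(-2 - -1) = -2
∂y/∂w = x = -1
∂L/∂w = -2 × -1 = 2

Claimed value: 0
Incorrect: The correct gradient is 2.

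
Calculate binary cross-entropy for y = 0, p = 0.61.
L = 0.9416

L = -0·log(0.61) - 1·log(0.39) = -log(0.39) = 0.9416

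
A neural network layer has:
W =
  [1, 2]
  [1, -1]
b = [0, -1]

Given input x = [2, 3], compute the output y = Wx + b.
y = [8, -2]

Wx = [1×2 + 2×3, 1×2 + -1×3]
   = [8, -1]
y = Wx + b = [8 + 0, -1 + -1] = [8, -2]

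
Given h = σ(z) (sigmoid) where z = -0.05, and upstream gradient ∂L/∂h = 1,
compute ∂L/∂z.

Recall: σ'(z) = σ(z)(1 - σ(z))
∂L/∂z = 0.2498

σ(-0.05) = 0.4875
σ'(-0.05) = σ(-0.05)(1 - σ(-0.05)) = 0.4875 × 0.5125 = 0.2498
∂L/∂z = ∂L/∂h · σ'(z) = 1 × 0.2498 = 0.2498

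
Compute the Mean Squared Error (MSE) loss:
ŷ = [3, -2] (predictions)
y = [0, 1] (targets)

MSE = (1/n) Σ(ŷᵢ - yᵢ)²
MSE = 9

MSE = (1/2)((3-0)² + (-2-1)²) = (1/2)(9 + 9) = 9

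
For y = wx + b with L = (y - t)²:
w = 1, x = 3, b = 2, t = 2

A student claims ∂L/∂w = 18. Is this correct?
Correct

y = (1)(3) + 2 = 5
∂L/∂y = 2(y - t) = 2(5 - 2) = 6
∂y/∂w = x = 3
∂L/∂w = 6 × 3 = 18

Claimed value: 18
Correct: The correct gradient is 18.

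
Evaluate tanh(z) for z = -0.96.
-0.7443

tanh(-0.96) = (e^(-0.96) - e^(0.96))/(e^(-0.96) + e^(0.96)) = -0.7443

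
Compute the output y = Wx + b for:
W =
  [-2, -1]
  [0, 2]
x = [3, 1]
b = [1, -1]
y = [-6, 1]

Wx = [-2×3 + -1×1, 0×3 + 2×1]
   = [-7, 2]
y = Wx + b = [-7 + 1, 2 + -1] = [-6, 1]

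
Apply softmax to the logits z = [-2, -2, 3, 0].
p = [0.0063, 0.0063, 0.9405, 0.0468]

exp(z) = [0.1353, 0.1353, 20.09, 1]
Sum = 21.36
p = [0.0063, 0.0063, 0.9405, 0.0468]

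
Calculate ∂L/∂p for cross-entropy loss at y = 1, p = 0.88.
∂L/∂p = -1.136

∂L/∂p = -y/p + (1-y)/(1-p) = -1/0.88 + 0 = -1.136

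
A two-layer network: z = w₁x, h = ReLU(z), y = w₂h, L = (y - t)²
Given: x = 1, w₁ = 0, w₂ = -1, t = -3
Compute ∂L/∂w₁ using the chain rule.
∂L/∂w₁ = 0

Forward pass:
z = w₁x = 0×1 = 0
h = ReLU(0) = 0
y = w₂h = -1×0 = 0

Backward pass:
∂L/∂y = 2(y - t) = 2(0 - -3) = 6
∂y/∂h = w₂ = -1
∂h/∂z = 0 (ReLU derivative)
∂z/∂w₁ = x = 1

∂L/∂w₁ = 6 × -1 × 0 × 1 = 0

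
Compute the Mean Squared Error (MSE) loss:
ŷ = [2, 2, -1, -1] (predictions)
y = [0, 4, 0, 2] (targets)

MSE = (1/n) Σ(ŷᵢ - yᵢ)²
MSE = 4.5

MSE = (1/4)((2-0)² + (2-4)² + (-1-0)² + (-1-2)²) = (1/4)(4 + 4 + 1 + 9) = 4.5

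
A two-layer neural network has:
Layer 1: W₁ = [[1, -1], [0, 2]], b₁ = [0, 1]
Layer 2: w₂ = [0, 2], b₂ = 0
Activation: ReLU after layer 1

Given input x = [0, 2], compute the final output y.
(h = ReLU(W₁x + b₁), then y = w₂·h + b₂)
y = 10

Layer 1 pre-activation: z₁ = [-2, 5]
After ReLU: h = [0, 5]
Layer 2 output: y = 0×0 + 2×5 + 0 = 10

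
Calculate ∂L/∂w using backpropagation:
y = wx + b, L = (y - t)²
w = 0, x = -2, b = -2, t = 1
∂L/∂w = 12

y = wx + b = (0)(-2) + -2 = -2
∂L/∂y = 2(y - t) = 2(-2 - 1) = -6
∂y/∂w = x = -2
∂L/∂w = ∂L/∂y · ∂y/∂w = -6 × -2 = 12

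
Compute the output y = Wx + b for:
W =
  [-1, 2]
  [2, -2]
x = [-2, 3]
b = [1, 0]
y = [9, -10]

Wx = [-1×-2 + 2×3, 2×-2 + -2×3]
   = [8, -10]
y = Wx + b = [8 + 1, -10 + 0] = [9, -10]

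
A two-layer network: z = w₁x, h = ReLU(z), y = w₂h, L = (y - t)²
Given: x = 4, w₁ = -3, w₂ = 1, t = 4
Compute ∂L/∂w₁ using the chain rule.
∂L/∂w₁ = 0

Forward pass:
z = w₁x = -3×4 = -12
h = ReLU(-12) = 0
y = w₂h = 1×0 = 0

Backward pass:
∂L/∂y = 2(y - t) = 2(0 - 4) = -8
∂y/∂h = w₂ = 1
∂h/∂z = 0 (ReLU derivative)
∂z/∂w₁ = x = 4

∂L/∂w₁ = -8 × 1 × 0 × 4 = 0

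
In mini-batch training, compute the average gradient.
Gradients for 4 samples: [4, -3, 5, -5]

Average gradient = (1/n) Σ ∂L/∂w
Average gradient = 0.25

Average = (1/4)(4 + -3 + 5 + -5) = 1/4 = 0.25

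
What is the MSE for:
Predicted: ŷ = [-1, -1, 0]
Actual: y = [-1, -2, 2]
MSE = 1.667

MSE = (1/3)((-1--1)² + (-1--2)² + (0-2)²) = (1/3)(0 + 1 + 4) = 1.667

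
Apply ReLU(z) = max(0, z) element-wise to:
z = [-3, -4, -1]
h = [0, 0, 0]

ReLU applied element-wise: max(0,-3)=0, max(0,-4)=0, max(0,-1)=0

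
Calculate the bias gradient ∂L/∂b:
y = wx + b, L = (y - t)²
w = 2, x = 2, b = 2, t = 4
∂L/∂b = 4

y = wx + b = (2)(2) + 2 = 6
∂L/∂y = 2(y - t) = 2(6 - 4) = 4
∂y/∂b = 1
∂L/∂b = ∂L/∂y · ∂y/∂b = 4 × 1 = 4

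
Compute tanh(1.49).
0.9033

tanh(1.49) = (e^(1.49) - e^(-1.49))/(e^(1.49) + e^(-1.49)) = 0.9033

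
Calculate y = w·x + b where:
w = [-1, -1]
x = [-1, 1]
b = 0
y = 0

y = (-1)(-1) + (-1)(1) + 0 = 0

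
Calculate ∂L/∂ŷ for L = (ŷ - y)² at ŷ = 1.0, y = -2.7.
∂L/∂ŷ = 7.4

∂L/∂ŷ = 2(ŷ - y) = 2(1.0 - -2.7) = 2(3.7) = 7.4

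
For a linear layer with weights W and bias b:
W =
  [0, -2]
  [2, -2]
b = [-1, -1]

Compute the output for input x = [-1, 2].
y = [-5, -7]

Wx = [0×-1 + -2×2, 2×-1 + -2×2]
   = [-4, -6]
y = Wx + b = [-4 + -1, -6 + -1] = [-5, -7]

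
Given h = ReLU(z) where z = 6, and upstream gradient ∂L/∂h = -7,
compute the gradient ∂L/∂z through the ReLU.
∂L/∂z = -7

h = ReLU(6) = 6
Since z > 0: ∂h/∂z = 1
∂L/∂z = ∂L/∂h · ∂h/∂z = -7 × 1 = -7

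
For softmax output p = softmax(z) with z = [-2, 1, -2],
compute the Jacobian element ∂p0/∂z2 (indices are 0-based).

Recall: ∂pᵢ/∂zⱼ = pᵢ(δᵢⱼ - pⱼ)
∂p0/∂z2 = -0.00205

p = softmax(z) = [0.04528, 0.9094, 0.04528]
p0 = 0.04528, p2 = 0.04528

∂p0/∂z2 = -p0 × p2 = -0.04528 × 0.04528 = -0.00205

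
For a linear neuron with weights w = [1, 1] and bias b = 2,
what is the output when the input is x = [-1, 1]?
y = 2

y = (1)(-1) + (1)(1) + 2 = 2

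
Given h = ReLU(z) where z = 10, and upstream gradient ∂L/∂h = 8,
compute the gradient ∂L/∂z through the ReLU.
∂L/∂z = 8

h = ReLU(10) = 10
Since z > 0: ∂h/∂z = 1
∂L/∂z = ∂L/∂h · ∂h/∂z = 8 × 1 = 8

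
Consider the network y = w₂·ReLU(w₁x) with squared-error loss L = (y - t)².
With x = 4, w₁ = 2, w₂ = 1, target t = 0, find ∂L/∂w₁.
∂L/∂w₁ = 64

Forward pass:
z = w₁x = 2×4 = 8
h = ReLU(8) = 8
y = w₂h = 1×8 = 8

Backward pass:
∂L/∂y = 2(y - t) = 2(8 - 0) = 16
∂y/∂h = w₂ = 1
∂h/∂z = 1 (ReLU derivative)
∂z/∂w₁ = x = 4

∂L/∂w₁ = 16 × 1 × 1 × 4 = 64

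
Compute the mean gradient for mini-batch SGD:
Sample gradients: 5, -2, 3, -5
Average gradient = 0.25

Average = (1/4)(5 + -2 + 3 + -5) = 1/4 = 0.25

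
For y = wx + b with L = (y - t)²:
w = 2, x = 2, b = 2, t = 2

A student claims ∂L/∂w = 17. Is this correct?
Incorrect

y = (2)(2) + 2 = 6
∂L/∂y = 2(y - t) = 2(6 - 2) = 8
∂y/∂w = x = 2
∂L/∂w = 8 × 2 = 16

Claimed value: 17
Incorrect: The correct gradient is 16.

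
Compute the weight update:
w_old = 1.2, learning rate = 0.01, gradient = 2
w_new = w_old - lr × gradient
w_new = 1.18

w_new = w - η·∂L/∂w = 1.2 - 0.01×(2) = 1.2 - (0.02) = 1.18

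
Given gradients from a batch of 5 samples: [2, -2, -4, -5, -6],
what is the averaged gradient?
Average gradient = -3

Average = (1/5)(2 + -2 + -4 + -5 + -6) = -15/5 = -3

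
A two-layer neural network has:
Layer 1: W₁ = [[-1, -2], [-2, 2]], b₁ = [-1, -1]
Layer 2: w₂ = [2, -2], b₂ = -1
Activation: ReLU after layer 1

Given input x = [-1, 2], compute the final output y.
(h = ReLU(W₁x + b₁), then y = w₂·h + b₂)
y = -11

Layer 1 pre-activation: z₁ = [-4, 5]
After ReLU: h = [0, 5]
Layer 2 output: y = 2×0 + -2×5 + -1 = -11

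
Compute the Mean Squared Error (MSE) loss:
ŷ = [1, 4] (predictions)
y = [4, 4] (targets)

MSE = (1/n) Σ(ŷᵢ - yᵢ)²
MSE = 4.5

MSE = (1/2)((1-4)² + (4-4)²) = (1/2)(9 + 0) = 4.5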